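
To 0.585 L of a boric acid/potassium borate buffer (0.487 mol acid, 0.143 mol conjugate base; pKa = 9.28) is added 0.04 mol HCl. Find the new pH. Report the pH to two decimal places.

pH = 8.57

Added H+ converts B(OH)4- to B(OH)3: B(OH)3 → 0.527 mol, B(OH)4- → 0.103 mol.
pH = pKa + log(n_B(OH)4-/n_B(OH)3) = 9.28 + log(0.103/0.527) = 9.28 + (-0.709)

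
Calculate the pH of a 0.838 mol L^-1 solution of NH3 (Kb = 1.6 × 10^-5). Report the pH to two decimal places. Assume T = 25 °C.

NH3 + H2O ⇌ NH4+ + OH-
Let x = [OH-] at equilibrium. Kb = x²/(0.838 − x).
Since Kb ≪ C₀, x ≈ √(Kb·C₀) = 3.66 × 10^-3 M.
pOH = 2.44, so pH = 14.00 − pOH = 11.56

pH = 11.56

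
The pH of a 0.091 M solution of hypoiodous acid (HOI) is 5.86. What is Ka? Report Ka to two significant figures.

[H+] = 10^(-5.86) = 1.38 × 10^-6 M
At equilibrium [HA] = 0.091 − 1.38 × 10^-6 = 9.10 × 10^-2 M
Ka = [H+][A-]/[HA] = (1.38 × 10^-6)² / 9.10 × 10^-2 = 2.1 × 10^-11

Ka = 2.1 × 10^-11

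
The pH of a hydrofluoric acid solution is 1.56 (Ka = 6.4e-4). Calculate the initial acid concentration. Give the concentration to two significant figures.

[H+] = 10^(-1.56) = 2.75 × 10^-2 M = x
Ka = x²/(C₀ − x) ⇒ C₀ = x + x²/Ka
C₀ = 2.75 × 10^-2 + (2.75 × 10^-2)²/(6.4 × 10^-4) = 1.21 M

C₀ = 1.2 M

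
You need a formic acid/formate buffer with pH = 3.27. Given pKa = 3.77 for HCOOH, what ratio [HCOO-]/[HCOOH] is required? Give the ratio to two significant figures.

ratio = 0.32

pH = pKa + log(r) ⇒ log(r) = 3.27 − 3.77 = -0.50
r = [HCOO-]/[HCOOH] = 10^(-0.50) = 0.316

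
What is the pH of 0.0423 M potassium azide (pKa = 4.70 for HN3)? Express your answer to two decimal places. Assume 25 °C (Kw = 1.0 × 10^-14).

N3- is the conjugate base of the weak acid HN3.
Ka = 10^(−4.70) = 2.00 × 10^-5
Kb = Kw/Ka = 1.0×10^-14 / 2.00 × 10^-5 = 5.00 × 10^-10
From the ICE table, Kb = x²/(0.0423 − x) = 5.00 × 10^-10.
Since Kb ≪ C₀, x ≈ √(Kb·C₀) = 4.60 × 10^-6 M.
Check: 0.011% ionized — well under 5%, approximation valid.
pOH = −log(4.60 × 10^-6) = 5.34; pH = 14.00 − 5.34 = 8.66

pH = 8.66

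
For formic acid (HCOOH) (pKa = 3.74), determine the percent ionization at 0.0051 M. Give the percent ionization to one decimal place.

17.2%

HCOOH ⇌ HCOO- + H+; let x = [H+] at equilibrium.
Ka = 10^(−3.74) = 1.82 × 10^-4
Ka = x²/(C₀ − x); solving the quadratic gives x = 8.77 × 10^-4 M.
Fraction ionized = 8.77 × 10^-4 / 0.0051 = 0.1720 → 17.2%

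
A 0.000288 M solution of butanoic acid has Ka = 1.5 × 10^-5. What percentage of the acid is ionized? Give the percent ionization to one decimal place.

20.4%

CH3(CH2)2COOH ⇌ CH3(CH2)2COO- + H+; let x = [H+] at equilibrium.
Solve x² + 1.5e-05x − 4.32e-09 = 0 → x = 5.87 × 10^-5 M
Fraction ionized = 5.87 × 10^-5 / 0.000288 = 0.2038 → 20.4%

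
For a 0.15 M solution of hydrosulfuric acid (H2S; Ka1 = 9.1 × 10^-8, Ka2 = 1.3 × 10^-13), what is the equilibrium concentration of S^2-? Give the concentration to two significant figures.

1.3 × 10^-13 M

First ionization gives [H+] ≈ [HS-] = 1.17 × 10^-4 M.
Second step: Ka2 = [H+][S^2-]/[HS-] ≈ [S^2-] (since [H+] ≈ [HS-]).
So [S^2-] ≈ Ka2.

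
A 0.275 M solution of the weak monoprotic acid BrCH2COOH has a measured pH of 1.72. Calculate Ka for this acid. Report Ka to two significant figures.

Ka = 1.4 × 10^-3

[H+] = 10^(-1.72) = 1.91 × 10^-2 M
At equilibrium [HA] = 0.275 − 1.91 × 10^-2 = 2.56 × 10^-1 M
Ka = [H+][A-]/[HA] = (1.91 × 10^-2)² / 2.56 × 10^-1 = 1.4 × 10^-3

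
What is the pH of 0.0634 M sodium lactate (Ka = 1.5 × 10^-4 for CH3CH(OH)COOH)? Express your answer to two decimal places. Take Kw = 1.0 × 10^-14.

pH = 8.31

CH3CH(OH)COO- is the conjugate base of the weak acid CH3CH(OH)COOH.
Kb = Kw/Ka = 1.0×10^-14 / 1.5 × 10^-4 = 6.67 × 10^-11
From the ICE table, Kb = x²/(0.0634 − x) = 6.67 × 10^-11.
Neglecting x in the denominator: x = √(6.67 × 10^-11 × 0.0634) = 2.06 × 10^-6 M
Check: 0.0032% ionized — well under 5%, approximation valid.
pOH = 5.69, so pH = 14.00 − pOH = 8.31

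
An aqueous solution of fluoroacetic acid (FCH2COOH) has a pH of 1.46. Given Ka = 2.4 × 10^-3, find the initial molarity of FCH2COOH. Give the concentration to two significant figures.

C₀ = 5.4 × 10^-1 M

[H+] = 10^(-1.46) = 3.47 × 10^-2 M = x
Ka = x²/(C₀ − x) ⇒ C₀ = x + x²/Ka
C₀ = 3.47 × 10^-2 + (3.47 × 10^-2)²/(2.4 × 10^-3) = 5.36 × 10^-1 M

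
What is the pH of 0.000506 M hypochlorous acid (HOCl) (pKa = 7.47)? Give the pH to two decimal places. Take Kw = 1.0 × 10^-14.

pH = 5.38

HOCl ⇌ OCl- + H+
Ka = 10^(−7.47) = 3.39 × 10^-8
Ka = [H+]²/(0.000506 − [H+]) = 3.39 × 10^-8
Since Ka ≪ C₀, [H+] ≈ √(Ka·C₀) = 4.14 × 10^-6 M.
pH = −log[H+] = −log(4.14 × 10^-6) = 5.38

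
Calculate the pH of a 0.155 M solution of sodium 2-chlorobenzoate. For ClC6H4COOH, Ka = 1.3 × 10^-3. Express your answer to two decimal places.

ClC6H4COO- is the conjugate base of the weak acid ClC6H4COOH.
Kb = Kw/Ka = 1.0×10^-14 / 1.3 × 10^-3 = 7.69 × 10^-12
From the ICE table, Kb = x²/(0.155 − x) = 7.69 × 10^-12.
Neglecting x in the denominator: x = √(7.69 × 10^-12 × 0.155) = 1.09 × 10^-6 M
(x/C₀ = 0.0007% < 5%, so the approximation holds.)
pOH = −log(1.09 × 10^-6) = 5.96; pH = 14.00 − 5.96 = 8.04

pH = 8.04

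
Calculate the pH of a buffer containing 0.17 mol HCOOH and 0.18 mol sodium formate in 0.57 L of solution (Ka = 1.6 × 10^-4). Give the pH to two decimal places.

pH = 3.82

pKa = −log(1.6 × 10^-4) = 3.796
Using pH = pKa + log([base]/[acid]) with [base]/[acid] = 0.18/0.17:
pH = 3.796 + (+0.025) = 3.82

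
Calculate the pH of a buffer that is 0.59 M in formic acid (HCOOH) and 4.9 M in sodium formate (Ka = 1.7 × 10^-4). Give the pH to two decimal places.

pH = 4.69

pKa = −log(1.7 × 10^-4) = 3.770
Using pH = pKa + log([base]/[acid]) with [base]/[acid] = 4.9/0.59:
pH = 3.770 + (+0.919) = 4.69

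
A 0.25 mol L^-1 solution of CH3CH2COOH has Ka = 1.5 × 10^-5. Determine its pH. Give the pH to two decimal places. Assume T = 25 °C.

pH = 2.71

CH3CH2COOH ⇌ CH3CH2COO- + H+
Let x = [H+] at equilibrium. Ka = x²/(0.25 − x).
Assume x ≪ 0.25: x ≈ √(1.5 × 10^-5 × 0.25) = 1.94 × 10^-3 M
(x/C₀ = 0.77% < 5%, so the approximation holds.)
pH = −log[H+] = −log(1.94 × 10^-3) = 2.71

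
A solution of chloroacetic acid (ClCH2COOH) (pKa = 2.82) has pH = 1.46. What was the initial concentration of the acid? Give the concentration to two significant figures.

C₀ = 8.3 × 10^-1 M

[H+] = 10^(-1.46) = 3.47 × 10^-2 M = x
Ka = 10^(−2.82) = 1.51 × 10^-3
Ka = x²/(C₀ − x) ⇒ C₀ = x + x²/Ka
C₀ = 3.47 × 10^-2 + (3.47 × 10^-2)²/(1.51 × 10^-3) = 8.32 × 10^-1 M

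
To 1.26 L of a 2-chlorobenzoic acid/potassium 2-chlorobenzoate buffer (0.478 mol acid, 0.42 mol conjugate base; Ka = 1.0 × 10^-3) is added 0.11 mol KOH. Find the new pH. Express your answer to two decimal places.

After neutralization: n(ClC6H4COOH) = 0.368 mol, n(ClC6H4COO-) = 0.53 mol.
pKa = −log(1.0 × 10^-3) = 3.000
Henderson–Hasselbalch with mole ratio 0.53/0.368: pH = 3.000 + (+0.158)

pH = 3.16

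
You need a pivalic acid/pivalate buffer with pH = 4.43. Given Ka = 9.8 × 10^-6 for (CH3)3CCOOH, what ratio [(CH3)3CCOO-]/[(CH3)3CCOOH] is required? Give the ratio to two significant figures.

ratio = 0.26

pKa = -log(9.8 × 10^-6) = 5.009
pH = pKa + log(r) ⇒ log(r) = 4.43 − 5.009 = -0.579
r = [(CH3)3CCOO-]/[(CH3)3CCOOH] = 10^(-0.579) = 0.264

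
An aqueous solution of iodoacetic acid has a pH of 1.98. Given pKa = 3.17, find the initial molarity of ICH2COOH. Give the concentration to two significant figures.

C₀ = 1.7 × 10^-1 M

[H+] = 10^(-1.98) = 1.05 × 10^-2 M = x
Ka = 10^(−3.17) = 6.76 × 10^-4
Ka = x²/(C₀ − x) ⇒ C₀ = x + x²/Ka
C₀ = 1.05 × 10^-2 + (1.05 × 10^-2)²/(6.76 × 10^-4) = 1.74 × 10^-1 M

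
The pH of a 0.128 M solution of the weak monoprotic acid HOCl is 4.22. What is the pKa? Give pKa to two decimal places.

pKa = 7.55

[H+] = 10^(-4.22) = 6.03 × 10^-5 M
At equilibrium [HA] = 0.128 − 6.03 × 10^-5 = 1.28 × 10^-1 M
Ka = [H+][A-]/[HA] = (6.03 × 10^-5)² / 1.28 × 10^-1 = 2.84 × 10^-8
pKa = -log(2.84 × 10^-8) = 7.55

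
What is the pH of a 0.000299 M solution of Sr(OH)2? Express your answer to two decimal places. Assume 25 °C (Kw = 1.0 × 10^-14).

Sr(OH)2 is a strong base (each formula unit releases 2 OH-); [OH-] = 0.000598 M.
pOH = -log(0.000598) = 3.22
pH = 14.00 - 3.22 = 10.78

pH = 10.78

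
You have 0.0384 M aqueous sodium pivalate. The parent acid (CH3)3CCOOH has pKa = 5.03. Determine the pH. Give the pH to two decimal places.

(CH3)3CCOO- is the conjugate base of the weak acid (CH3)3CCOOH.
Ka = 10^(−5.03) = 9.33 × 10^-6
Kb = Kw/Ka = 1.0×10^-14 / 9.33 × 10^-6 = 1.07 × 10^-9
Kb = [OH-]²/(0.0384 − [OH-]) = 1.07 × 10^-9
Neglecting [OH-] in the denominator: [OH-] = √(1.07 × 10^-9 × 0.0384) = 6.41 × 10^-6 M
Check: 0.017% ionized — well under 5%, approximation valid.
pOH = −log(6.41 × 10^-6) = 5.19; pH = 14.00 − 5.19 = 8.81

pH = 8.81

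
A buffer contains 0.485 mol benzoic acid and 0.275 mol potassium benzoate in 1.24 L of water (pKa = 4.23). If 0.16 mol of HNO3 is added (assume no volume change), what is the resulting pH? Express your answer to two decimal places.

Added H+ converts C6H5COO- to C6H5COOH: C6H5COOH → 0.645 mol, C6H5COO- → 0.115 mol.
Henderson–Hasselbalch with mole ratio 0.115/0.645: pH = 4.23 + (-0.749)

pH = 3.48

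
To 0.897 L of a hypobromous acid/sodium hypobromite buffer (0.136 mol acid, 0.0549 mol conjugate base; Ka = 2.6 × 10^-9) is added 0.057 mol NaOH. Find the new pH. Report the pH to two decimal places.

pH = 8.74

OH- converts HOBr to OBr-: HOBr → 0.079 mol, OBr- → 0.112 mol.
pKa = −log(2.6 × 10^-9) = 8.585
pH = pKa + log([A⁻]/[HA]) = 8.585 + log(0.112/0.079) = 8.585 +0.152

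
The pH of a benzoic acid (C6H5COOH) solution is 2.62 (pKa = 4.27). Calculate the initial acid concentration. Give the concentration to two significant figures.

[H+] = 10^(-2.62) = 2.40 × 10^-3 M = x
Ka = 10^(−4.27) = 5.37 × 10^-5
Ka = x²/(C₀ − x) ⇒ C₀ = x + x²/Ka
C₀ = 2.40 × 10^-3 + (2.40 × 10^-3)²/(5.37 × 10^-5) = 1.10 × 10^-1 M

C₀ = 1.1 × 10^-1 M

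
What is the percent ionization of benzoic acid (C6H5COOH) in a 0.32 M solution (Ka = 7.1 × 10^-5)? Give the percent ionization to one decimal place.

1.5%

C6H5COOH ⇌ C6H5COO- + H+; let x = [H+] at equilibrium.
x ≈ √(Ka·C₀) = √(7.1 × 10^-5 × 0.32) = 4.77 × 10^-3 M
Fraction ionized = 4.77 × 10^-3 / 0.32 = 0.0149 → 1.5%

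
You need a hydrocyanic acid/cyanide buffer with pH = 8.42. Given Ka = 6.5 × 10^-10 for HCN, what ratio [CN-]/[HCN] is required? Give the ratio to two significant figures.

pKa = -log(6.5 × 10^-10) = 9.187
pH = pKa + log(r) ⇒ log(r) = 8.42 − 9.187 = -0.767
r = [CN-]/[HCN] = 10^(-0.767) = 0.171

ratio = 0.17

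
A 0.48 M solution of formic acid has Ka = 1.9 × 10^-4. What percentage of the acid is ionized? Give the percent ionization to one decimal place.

HCOOH ⇌ HCOO- + H+; let x = [H+] at equilibrium.
x ≈ √(Ka·C₀) = √(1.9 × 10^-4 × 0.48) = 9.55 × 10^-3 M
Fraction ionized = 9.55 × 10^-3 / 0.48 = 0.0199 → 2.0%

2.0%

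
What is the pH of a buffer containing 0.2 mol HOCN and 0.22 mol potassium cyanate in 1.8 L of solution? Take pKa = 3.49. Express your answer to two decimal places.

Using pH = pKa + log([base]/[acid]) with [base]/[acid] = 0.22/0.2:
pH = 3.49 + (+0.041) = 3.53

pH = 3.53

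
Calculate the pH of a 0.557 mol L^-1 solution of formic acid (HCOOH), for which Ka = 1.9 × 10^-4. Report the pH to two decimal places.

HCOOH ⇌ HCOO- + H+
Ka = [H+]²/(0.557 − [H+]) = 1.9 × 10^-4
Since Ka ≪ C₀, [H+] ≈ √(Ka·C₀) = 1.03 × 10^-2 M.
Check: 1.8% ionized — well under 5%, approximation valid.
pH = −log[H+] = −log(1.03 × 10^-2) = 1.99

pH = 1.99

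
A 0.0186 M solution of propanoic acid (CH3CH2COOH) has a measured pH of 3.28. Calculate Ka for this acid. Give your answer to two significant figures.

[H+] = 10^(-3.28) = 5.25 × 10^-4 M
At equilibrium [HA] = 0.0186 − 5.25 × 10^-4 = 1.81 × 10^-2 M
Ka = [H+][A-]/[HA] = (5.25 × 10^-4)² / 1.81 × 10^-2 = 1.5 × 10^-5

Ka = 1.5 × 10^-5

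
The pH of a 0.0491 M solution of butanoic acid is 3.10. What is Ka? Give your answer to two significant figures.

Ka = 1.3 × 10^-5

[H+] = 10^(-3.10) = 7.94 × 10^-4 M
At equilibrium [HA] = 0.0491 − 7.94 × 10^-4 = 4.83 × 10^-2 M
Ka = [H+][A-]/[HA] = (7.94 × 10^-4)² / 4.83 × 10^-2 = 1.3 × 10^-5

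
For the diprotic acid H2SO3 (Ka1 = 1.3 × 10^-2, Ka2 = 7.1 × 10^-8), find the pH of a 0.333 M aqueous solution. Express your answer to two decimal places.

pH = 1.22

Ka1 ≫ Ka2, so treat the first dissociation as the only significant source of H+.
Ka1 = x²/(0.333 − x) = 1.3 × 10^-2
Solving the quadratic: x = (−Ka1 + √(Ka1² + 4·Ka1·C₀))/2 = 5.96 × 10^-2 M
pH = −log(5.96 × 10^-2) = 1.22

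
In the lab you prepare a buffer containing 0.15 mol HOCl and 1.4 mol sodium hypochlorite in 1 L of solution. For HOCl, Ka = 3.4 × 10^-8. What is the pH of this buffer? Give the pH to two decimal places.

pH = 8.44

pKa = −log(3.4 × 10^-8) = 7.469
Henderson–Hasselbalch: pH = pKa + log([OCl-]/[HOCl]) = 7.469 + log(1.4/0.15)
pH = 7.469 + (+0.970) = 8.44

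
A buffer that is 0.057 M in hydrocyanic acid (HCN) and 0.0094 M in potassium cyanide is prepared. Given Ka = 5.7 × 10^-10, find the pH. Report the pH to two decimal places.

pH = 8.46

pKa = −log(5.7 × 10^-10) = 9.244
Using pH = pKa + log([base]/[acid]) with [base]/[acid] = 0.0094/0.057:
pH = 9.244 + (-0.783) = 8.46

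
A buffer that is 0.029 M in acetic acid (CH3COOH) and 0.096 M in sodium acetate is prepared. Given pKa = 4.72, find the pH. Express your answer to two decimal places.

pH = 5.24

pH = pKa + log([A⁻]/[HA]) = 4.72 + log(0.096/0.029)
pH = 4.72 + (+0.520) = 5.24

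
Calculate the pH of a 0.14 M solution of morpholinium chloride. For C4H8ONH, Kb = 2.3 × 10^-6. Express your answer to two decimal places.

pH = 4.61

C4H8ONH2+ is the conjugate acid of the weak base C4H8ONH.
Ka = Kw/Kb = 1.0×10^-14 / 2.3 × 10^-6 = 4.35 × 10^-9
From the ICE table, Ka = [H+]²/(0.14 − [H+]) = 4.35 × 10^-9.
Since Ka ≪ C₀, [H+] ≈ √(Ka·C₀) = 2.47 × 10^-5 M.
pH = −log(2.47 × 10^-5) = 4.61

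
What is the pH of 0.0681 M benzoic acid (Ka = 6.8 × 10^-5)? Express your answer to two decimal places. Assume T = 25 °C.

C6H5COOH ⇌ C6H5COO- + H+
From the ICE table, Ka = [H+]²/(0.0681 − [H+]) = 6.8 × 10^-5.
Assume [H+] ≪ 0.0681: [H+] ≈ √(6.8 × 10^-5 × 0.0681) = 2.15 × 10^-3 M
Check: 3.2% ionized — well under 5%, approximation valid.
pH = −log[H+] = −log(2.15 × 10^-3) = 2.67

pH = 2.67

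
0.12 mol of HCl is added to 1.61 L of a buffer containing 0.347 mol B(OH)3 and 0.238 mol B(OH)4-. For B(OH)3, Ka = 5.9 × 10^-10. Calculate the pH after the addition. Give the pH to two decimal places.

pH = 8.63

Added H+ converts B(OH)4- to B(OH)3: B(OH)3 → 0.467 mol, B(OH)4- → 0.118 mol.
pKa = −log(5.9 × 10^-10) = 9.229
pH = pKa + log([A⁻]/[HA]) = 9.229 + log(0.118/0.467) = 9.229 -0.597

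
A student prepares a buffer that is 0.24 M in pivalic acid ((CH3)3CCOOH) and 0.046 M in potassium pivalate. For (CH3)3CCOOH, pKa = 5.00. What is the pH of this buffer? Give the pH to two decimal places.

Henderson–Hasselbalch: pH = pKa + log([(CH3)3CCOO-]/[(CH3)3CCOOH]) = 5.00 + log(0.046/0.24)
pH = 5.00 + (-0.717) = 4.28

pH = 4.28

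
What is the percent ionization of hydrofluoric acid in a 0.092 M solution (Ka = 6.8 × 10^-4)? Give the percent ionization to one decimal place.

8.2%

HF ⇌ F- + H+; let x = [H+] at equilibrium.
Solve x² + 0.00068x − 6.26e-05 = 0 → x = 7.58 × 10^-3 M
Fraction ionized = 7.58 × 10^-3 / 0.092 = 0.0824 → 8.2%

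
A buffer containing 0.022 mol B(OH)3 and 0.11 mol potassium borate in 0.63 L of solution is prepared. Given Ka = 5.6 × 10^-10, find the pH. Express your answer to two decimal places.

pKa = −log(5.6 × 10^-10) = 9.252
Using pH = pKa + log([base]/[acid]) with [base]/[acid] = 0.11/0.022:
pH = 9.252 + (+0.699) = 9.95

pH = 9.95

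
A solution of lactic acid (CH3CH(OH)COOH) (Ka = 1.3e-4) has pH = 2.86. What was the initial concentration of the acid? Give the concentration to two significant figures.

[H+] = 10^(-2.86) = 1.38 × 10^-3 M = x
Ka = x²/(C₀ − x) ⇒ C₀ = x + x²/Ka
C₀ = 1.38 × 10^-3 + (1.38 × 10^-3)²/(1.3 × 10^-4) = 1.60 × 10^-2 M

C₀ = 1.6 × 10^-2 M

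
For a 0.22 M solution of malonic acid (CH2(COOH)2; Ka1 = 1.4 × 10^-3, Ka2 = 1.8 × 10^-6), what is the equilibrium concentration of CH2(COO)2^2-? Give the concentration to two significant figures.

First ionization gives [H+] ≈ [CH2(COOH)COO-] = 1.69 × 10^-2 M.
Second step: Ka2 = [H+][CH2(COO)2^2-]/[CH2(COOH)COO-] ≈ [CH2(COO)2^2-] (since [H+] ≈ [CH2(COOH)COO-]).
So [CH2(COO)2^2-] ≈ Ka2.

1.8 × 10^-6 M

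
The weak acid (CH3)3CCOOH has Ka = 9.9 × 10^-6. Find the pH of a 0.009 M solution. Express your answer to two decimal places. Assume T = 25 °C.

pH = 3.53

(CH3)3CCOOH ⇌ (CH3)3CCOO- + H+
Let x = [H+] at equilibrium. Ka = x²/(0.009 − x).
Since Ka ≪ C₀, x ≈ √(Ka·C₀) = 2.98 × 10^-4 M.
Check: 3.3% ionized — well under 5%, approximation valid.
pH = −log(2.98 × 10^-4) = 3.53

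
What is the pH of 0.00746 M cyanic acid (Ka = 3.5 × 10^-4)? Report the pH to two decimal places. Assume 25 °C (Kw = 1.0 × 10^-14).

pH = 2.84

HOCN ⇌ OCN- + H+
From the ICE table, Ka = x²/(0.00746 − x) = 3.5 × 10^-4.
Here C₀/Ka ≈ 21.3, so the small-x approximation fails. Use the quadratic:
x = [−0.00035 + √(0.00035² + 1.04e-05)]/2 = 1.45 × 10^-3 M
pH = −log[H+] = −log(1.45 × 10^-3) = 2.84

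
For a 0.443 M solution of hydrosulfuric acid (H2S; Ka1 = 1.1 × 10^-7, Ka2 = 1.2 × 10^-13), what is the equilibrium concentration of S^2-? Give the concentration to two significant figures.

First ionization gives [H+] ≈ [HS-] = 2.21 × 10^-4 M.
Second step: Ka2 = [H+][S^2-]/[HS-] ≈ [S^2-] (since [H+] ≈ [HS-]).
So [S^2-] ≈ Ka2.

1.2 × 10^-13 M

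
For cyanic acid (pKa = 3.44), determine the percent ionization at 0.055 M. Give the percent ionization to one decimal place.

HOCN ⇌ OCN- + H+; let x = [H+] at equilibrium.
Ka = 10^(−3.44) = 3.63 × 10^-4
Solve x² + 0.000363x − 2e-05 = 0 → x = 4.29 × 10^-3 M
Fraction ionized = 4.29 × 10^-3 / 0.055 = 0.0780 → 7.8%

7.8%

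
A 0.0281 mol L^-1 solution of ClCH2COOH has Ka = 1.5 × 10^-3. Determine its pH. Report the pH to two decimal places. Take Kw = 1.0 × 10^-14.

pH = 2.24

ClCH2COOH ⇌ ClCH2COO- + H+
From the ICE table, Ka = x²/(0.0281 − x) = 1.5 × 10^-3.
x is not negligible relative to C₀; solve x² + 0.0015·x − 4.22e-05 = 0.
x = (−Ka + √(Ka² + 4·Ka·C₀))/2 = 5.79 × 10^-3 M
pH = −log(5.79 × 10^-3) = 2.24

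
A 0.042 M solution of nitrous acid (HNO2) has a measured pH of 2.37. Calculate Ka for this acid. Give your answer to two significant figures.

[H+] = 10^(-2.37) = 4.27 × 10^-3 M
At equilibrium [HA] = 0.042 − 4.27 × 10^-3 = 3.77 × 10^-2 M
Ka = [H+][A-]/[HA] = (4.27 × 10^-3)² / 3.77 × 10^-2 = 4.8 × 10^-4

Ka = 4.8 × 10^-4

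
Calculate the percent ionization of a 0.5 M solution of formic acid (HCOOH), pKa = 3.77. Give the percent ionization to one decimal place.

1.8%

HCOOH ⇌ HCOO- + H+; let x = [H+] at equilibrium.
Ka = 10^(−3.77) = 1.70 × 10^-4
x ≈ √(Ka·C₀) = √(1.70 × 10^-4 × 0.5) = 9.22 × 10^-3 M
% ionization = x/C₀ × 100% = 9.22 × 10^-3/0.5 × 100% = 1.8%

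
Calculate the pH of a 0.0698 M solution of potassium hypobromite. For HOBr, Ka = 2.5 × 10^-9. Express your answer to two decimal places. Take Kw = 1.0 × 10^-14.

pH = 10.72

OBr- is the conjugate base of the weak acid HOBr.
Kb = Kw/Ka = 1.0×10^-14 / 2.5 × 10^-9 = 4.00 × 10^-6
From the ICE table, Kb = [OH-]²/(0.0698 − [OH-]) = 4.00 × 10^-6.
Since Kb ≪ C₀, [OH-] ≈ √(Kb·C₀) = 5.28 × 10^-4 M.
Check: 0.76% ionized — well under 5%, approximation valid.
pOH = 3.28, so pH = 14.00 − pOH = 10.72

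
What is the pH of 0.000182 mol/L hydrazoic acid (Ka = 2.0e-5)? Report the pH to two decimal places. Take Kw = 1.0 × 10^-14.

HN3 ⇌ N3- + H+
Ka = [H+]²/(0.000182 − [H+]) = 2.0 × 10^-5
[H+] is not negligible relative to C₀; solve [H+]² + 2e-05·[H+] − 3.64e-09 = 0.
[H+] = [−2e-05 + √(2e-05² + 1.46e-08)]/2 = 5.12 × 10^-5 M
pH = −log[H+] = −log(5.12 × 10^-5) = 4.29

pH = 4.29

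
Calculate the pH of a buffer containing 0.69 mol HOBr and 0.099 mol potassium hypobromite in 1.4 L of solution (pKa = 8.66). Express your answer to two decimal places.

pH = pKa + log([A⁻]/[HA]) = 8.66 + log(0.099/0.69)
pH = 8.66 + (-0.843) = 7.82

pH = 7.82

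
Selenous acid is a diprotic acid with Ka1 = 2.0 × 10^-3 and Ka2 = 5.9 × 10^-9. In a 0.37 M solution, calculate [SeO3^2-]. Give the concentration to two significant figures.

5.9 × 10^-9 M

First ionization gives [H+] ≈ [HSeO3-] = 2.62 × 10^-2 M.
Second step: Ka2 = [H+][SeO3^2-]/[HSeO3-] ≈ [SeO3^2-] (since [H+] ≈ [HSeO3-]).
So [SeO3^2-] ≈ Ka2.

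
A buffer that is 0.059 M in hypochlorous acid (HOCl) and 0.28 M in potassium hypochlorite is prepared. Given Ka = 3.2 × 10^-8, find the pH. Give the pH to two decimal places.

pKa = −log(3.2 × 10^-8) = 7.495
Henderson–Hasselbalch: pH = pKa + log([OCl-]/[HOCl]) = 7.495 + log(0.28/0.059)
pH = 7.495 + (+0.676) = 8.17

pH = 8.17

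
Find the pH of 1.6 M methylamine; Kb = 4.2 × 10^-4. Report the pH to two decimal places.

CH3NH2 + H2O ⇌ CH3NH3+ + OH-
Kb = x²/(1.6 − x) = 4.2 × 10^-4
Assume x ≪ 1.6: x ≈ √(4.2 × 10^-4 × 1.6) = 2.59 × 10^-2 M
(x/C₀ = 1.6% < 5%, so the approximation holds.)
pOH = −log(2.59 × 10^-2) = 1.59; pH = 14.00 − 1.59 = 12.41

pH = 12.41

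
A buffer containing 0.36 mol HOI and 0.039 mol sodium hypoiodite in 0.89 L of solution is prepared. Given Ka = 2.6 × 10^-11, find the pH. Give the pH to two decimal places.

pKa = −log(2.6 × 10^-11) = 10.585
pH = pKa + log([A⁻]/[HA]) = 10.585 + log(0.039/0.36)
pH = 10.585 + (-0.965) = 9.62

pH = 9.62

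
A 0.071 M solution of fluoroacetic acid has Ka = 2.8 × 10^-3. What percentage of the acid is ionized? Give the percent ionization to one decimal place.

18.0%

FCH2COOH ⇌ FCH2COO- + H+; let x = [H+] at equilibrium.
Ka = x²/(C₀ − x); solving the quadratic gives x = 1.28 × 10^-2 M.
% ionization = x/C₀ × 100% = 1.28 × 10^-2/0.071 × 100% = 18.0%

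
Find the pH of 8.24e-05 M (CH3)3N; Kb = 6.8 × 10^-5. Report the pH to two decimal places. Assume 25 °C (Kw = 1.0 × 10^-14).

(CH3)3N + H2O ⇌ (CH3)3NH+ + OH-
From the ICE table, Kb = x²/(8.24e-05 − x) = 6.8 × 10^-5.
The 5% rule fails; solving x² + Kb·x − Kb·C₀ = 0 exactly:
x = [−6.8e-05 + √(6.8e-05² + 2.24e-08)]/2 = 4.82 × 10^-5 M
pOH = −log(4.82 × 10^-5) = 4.32; pH = 14.00 − 4.32 = 9.68

pH = 9.68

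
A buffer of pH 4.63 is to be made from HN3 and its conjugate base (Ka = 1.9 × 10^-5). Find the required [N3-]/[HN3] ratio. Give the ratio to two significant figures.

ratio = 0.81

pKa = -log(1.9 × 10^-5) = 4.721
pH = pKa + log(r) ⇒ log(r) = 4.63 − 4.721 = -0.091
r = [N3-]/[HN3] = 10^(-0.091) = 0.811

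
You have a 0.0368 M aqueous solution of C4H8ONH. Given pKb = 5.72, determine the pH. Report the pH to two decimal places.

pH = 10.42

C4H8ONH + H2O ⇌ C4H8ONH2+ + OH-
Kb = 10^(−5.72) = 1.91 × 10^-6
From the ICE table, Kb = [OH-]²/(0.0368 − [OH-]) = 1.91 × 10^-6.
Assume [OH-] ≪ 0.0368: [OH-] ≈ √(1.91 × 10^-6 × 0.0368) = 2.65 × 10^-4 M
pOH = 3.58, so pH = 14.00 − pOH = 10.42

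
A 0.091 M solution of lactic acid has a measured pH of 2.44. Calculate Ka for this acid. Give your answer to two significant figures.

Ka = 1.5 × 10^-4

[H+] = 10^(-2.44) = 3.63 × 10^-3 M
At equilibrium [HA] = 0.091 − 3.63 × 10^-3 = 8.74 × 10^-2 M
Ka = [H+][A-]/[HA] = (3.63 × 10^-3)² / 8.74 × 10^-2 = 1.5 × 10^-4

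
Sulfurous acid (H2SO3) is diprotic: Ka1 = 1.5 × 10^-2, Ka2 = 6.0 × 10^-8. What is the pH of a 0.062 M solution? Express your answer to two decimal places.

pH = 1.62

Since Ka1 ≫ Ka2, the first ionization dominates [H+].
Ka1 = x²/(0.062 − x) = 1.5 × 10^-2
Solving the quadratic: x = (−Ka1 + √(Ka1² + 4·Ka1·C₀))/2 = 2.39 × 10^-2 M
pH = −log(2.39 × 10^-2) = 1.62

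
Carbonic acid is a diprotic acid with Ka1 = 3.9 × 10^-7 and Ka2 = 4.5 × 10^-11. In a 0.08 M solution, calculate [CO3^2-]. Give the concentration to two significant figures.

4.5 × 10^-11 M

First ionization gives [H+] ≈ [HCO3-] = 1.77 × 10^-4 M.
Second step: Ka2 = [H+][CO3^2-]/[HCO3-] ≈ [CO3^2-] (since [H+] ≈ [HCO3-]).
So [CO3^2-] ≈ Ka2.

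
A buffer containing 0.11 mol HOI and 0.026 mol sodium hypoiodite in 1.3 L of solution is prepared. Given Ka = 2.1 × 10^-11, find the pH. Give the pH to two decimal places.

pH = 10.05

pKa = −log(2.1 × 10^-11) = 10.678
pH = pKa + log([A⁻]/[HA]) = 10.678 + log(0.026/0.11)
pH = 10.678 + (-0.626) = 10.05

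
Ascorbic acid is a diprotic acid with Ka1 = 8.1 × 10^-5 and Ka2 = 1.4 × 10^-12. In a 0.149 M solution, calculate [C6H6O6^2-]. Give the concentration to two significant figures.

1.4 × 10^-12 M

First ionization gives [H+] ≈ [HC6H6O6-] = 3.47 × 10^-3 M.
Second step: Ka2 = [H+][C6H6O6^2-]/[HC6H6O6-] ≈ [C6H6O6^2-] (since [H+] ≈ [HC6H6O6-]).
So [C6H6O6^2-] ≈ Ka2.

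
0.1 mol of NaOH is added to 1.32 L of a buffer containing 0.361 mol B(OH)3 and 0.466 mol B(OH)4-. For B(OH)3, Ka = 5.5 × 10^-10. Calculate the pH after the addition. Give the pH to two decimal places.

After neutralization: n(B(OH)3) = 0.261 mol, n(B(OH)4-) = 0.566 mol.
pKa = −log(5.5 × 10^-10) = 9.260
pH = pKa + log(n_B(OH)4-/n_B(OH)3) = 9.260 + log(0.566/0.261) = 9.260 + (+0.336)

pH = 9.60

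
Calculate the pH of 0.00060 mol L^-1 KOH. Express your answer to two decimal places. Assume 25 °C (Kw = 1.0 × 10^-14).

KOH is a strong base; [OH-] = 0.0006 M.
pOH = -log(0.0006) = 3.22
pH = 14.00 - 3.22 = 10.78

pH = 10.78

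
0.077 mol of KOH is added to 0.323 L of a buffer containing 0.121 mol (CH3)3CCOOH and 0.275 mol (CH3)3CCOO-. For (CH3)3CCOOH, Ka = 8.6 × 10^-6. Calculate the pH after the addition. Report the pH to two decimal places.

pH = 5.97

After neutralization: n((CH3)3CCOOH) = 0.044 mol, n((CH3)3CCOO-) = 0.352 mol.
pKa = −log(8.6 × 10^-6) = 5.066
pH = pKa + log([A⁻]/[HA]) = 5.066 + log(0.352/0.044) = 5.066 +0.903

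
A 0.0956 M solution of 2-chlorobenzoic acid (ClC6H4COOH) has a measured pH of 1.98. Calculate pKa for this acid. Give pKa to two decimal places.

[H+] = 10^(-1.98) = 1.05 × 10^-2 M
At equilibrium [HA] = 0.0956 − 1.05 × 10^-2 = 8.51 × 10^-2 M
Ka = [H+][A-]/[HA] = (1.05 × 10^-2)² / 8.51 × 10^-2 = 1.30 × 10^-3
pKa = -log(1.30 × 10^-3) = 2.89

pKa = 2.89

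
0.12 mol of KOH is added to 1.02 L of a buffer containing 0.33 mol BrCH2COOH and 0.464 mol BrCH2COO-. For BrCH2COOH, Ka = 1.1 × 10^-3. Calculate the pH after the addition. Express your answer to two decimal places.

pH = 3.40

OH- converts BrCH2COOH to BrCH2COO-: BrCH2COOH → 0.21 mol, BrCH2COO- → 0.584 mol.
pKa = −log(1.1 × 10^-3) = 2.959
pH = pKa + log(n_BrCH2COO-/n_BrCH2COOH) = 2.959 + log(0.584/0.21) = 2.959 + (+0.444)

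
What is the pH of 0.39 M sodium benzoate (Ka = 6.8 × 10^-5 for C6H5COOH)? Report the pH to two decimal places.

C6H5COO- is the conjugate base of the weak acid C6H5COOH.
Kb = Kw/Ka = 1.0×10^-14 / 6.8 × 10^-5 = 1.47 × 10^-10
Kb = x²/(0.39 − x) = 1.47 × 10^-10
Neglecting x in the denominator: x = √(1.47 × 10^-10 × 0.39) = 7.57 × 10^-6 M
Check: 0.0019% ionized — well under 5%, approximation valid.
pOH = −log(7.57 × 10^-6) = 5.12; pH = 14.00 − 5.12 = 8.88

pH = 8.88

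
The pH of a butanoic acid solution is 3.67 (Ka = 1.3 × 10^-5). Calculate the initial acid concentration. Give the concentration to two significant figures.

C₀ = 3.7 × 10^-3 M

[H+] = 10^(-3.67) = 2.14 × 10^-4 M = x
Ka = x²/(C₀ − x) ⇒ C₀ = x + x²/Ka
C₀ = 2.14 × 10^-4 + (2.14 × 10^-4)²/(1.3 × 10^-5) = 3.74 × 10^-3 M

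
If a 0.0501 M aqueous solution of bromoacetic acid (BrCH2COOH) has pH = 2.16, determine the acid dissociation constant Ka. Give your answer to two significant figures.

Ka = 1.1 × 10^-3

[H+] = 10^(-2.16) = 6.92 × 10^-3 M
At equilibrium [HA] = 0.0501 − 6.92 × 10^-3 = 4.32 × 10^-2 M
Ka = [H+][A-]/[HA] = (6.92 × 10^-3)² / 4.32 × 10^-2 = 1.1 × 10^-3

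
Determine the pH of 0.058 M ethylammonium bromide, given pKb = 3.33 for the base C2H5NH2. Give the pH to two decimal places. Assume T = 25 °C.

pH = 5.95

C2H5NH3+ is the conjugate acid of the weak base C2H5NH2.
Kb = 10^(−3.33) = 4.68 × 10^-4
Ka = Kw/Kb = 1.0×10^-14 / 4.68 × 10^-4 = 2.14 × 10^-11
Let x = [H+] at equilibrium. Ka = x²/(0.058 − x).
Assume x ≪ 0.058: x ≈ √(2.14 × 10^-11 × 0.058) = 1.11 × 10^-6 M
pH = −log(1.11 × 10^-6) = 5.95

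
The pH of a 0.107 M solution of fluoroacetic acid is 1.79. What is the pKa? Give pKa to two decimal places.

[H+] = 10^(-1.79) = 1.62 × 10^-2 M
At equilibrium [HA] = 0.107 − 1.62 × 10^-2 = 9.08 × 10^-2 M
Ka = [H+][A-]/[HA] = (1.62 × 10^-2)² / 9.08 × 10^-2 = 2.89 × 10^-3
pKa = -log(2.89 × 10^-3) = 2.54

pKa = 2.54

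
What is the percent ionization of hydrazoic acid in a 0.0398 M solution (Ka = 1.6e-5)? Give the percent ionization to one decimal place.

2.0%

HN3 ⇌ N3- + H+; let x = [H+] at equilibrium.
x ≈ √(Ka·C₀) = √(1.6 × 10^-5 × 0.0398) = 7.98 × 10^-4 M
% ionization = x/C₀ × 100% = 7.98 × 10^-4/0.0398 × 100% = 2.0%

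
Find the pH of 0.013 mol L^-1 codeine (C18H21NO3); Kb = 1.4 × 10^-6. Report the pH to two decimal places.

C18H21NO3 + H2O ⇌ C18H22NO3+ + OH-
From the ICE table, Kb = [OH-]²/(0.013 − [OH-]) = 1.4 × 10^-6.
Assume [OH-] ≪ 0.013: [OH-] ≈ √(1.4 × 10^-6 × 0.013) = 1.35 × 10^-4 M
Check: 1% ionized — well under 5%, approximation valid.
pOH = −log(1.35 × 10^-4) = 3.87; pH = 14.00 − 3.87 = 10.13

pH = 10.13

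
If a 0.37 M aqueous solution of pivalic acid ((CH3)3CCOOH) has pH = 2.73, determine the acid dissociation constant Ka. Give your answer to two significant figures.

Ka = 9.4 × 10^-6

[H+] = 10^(-2.73) = 1.86 × 10^-3 M
At equilibrium [HA] = 0.37 − 1.86 × 10^-3 = 3.68 × 10^-1 M
Ka = [H+][A-]/[HA] = (1.86 × 10^-3)² / 3.68 × 10^-1 = 9.4 × 10^-6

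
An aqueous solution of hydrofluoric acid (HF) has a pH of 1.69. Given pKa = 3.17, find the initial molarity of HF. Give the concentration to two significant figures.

[H+] = 10^(-1.69) = 2.04 × 10^-2 M = x
Ka = 10^(−3.17) = 6.76 × 10^-4
Ka = x²/(C₀ − x) ⇒ C₀ = x + x²/Ka
C₀ = 2.04 × 10^-2 + (2.04 × 10^-2)²/(6.76 × 10^-4) = 6.36 × 10^-1 M

C₀ = 6.4 × 10^-1 M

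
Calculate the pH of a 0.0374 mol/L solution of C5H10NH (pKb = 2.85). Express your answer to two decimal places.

pH = 11.82

C5H10NH + H2O ⇌ C5H10NH2+ + OH-
Kb = 10^(−2.85) = 1.41 × 10^-3
Kb = x²/(0.0374 − x) = 1.41 × 10^-3
The 5% rule fails; solving x² + Kb·x − Kb·C₀ = 0 exactly:
x = [−0.00141 + √(0.00141² + 0.000211)]/2 = 6.59 × 10^-3 M
pOH = 2.18, so pH = 14.00 − pOH = 11.82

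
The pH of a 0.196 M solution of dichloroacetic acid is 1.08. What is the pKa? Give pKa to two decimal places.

[H+] = 10^(-1.08) = 8.32 × 10^-2 M
At equilibrium [HA] = 0.196 − 8.32 × 10^-2 = 1.13 × 10^-1 M
Ka = [H+][A-]/[HA] = (8.32 × 10^-2)² / 1.13 × 10^-1 = 6.13 × 10^-2
pKa = -log(6.13 × 10^-2) = 1.21

pKa = 1.21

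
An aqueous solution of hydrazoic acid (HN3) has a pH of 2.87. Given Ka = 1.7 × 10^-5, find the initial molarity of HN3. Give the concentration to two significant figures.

C₀ = 1.1 × 10^-1 M

[H+] = 10^(-2.87) = 1.35 × 10^-3 M = x
Ka = x²/(C₀ − x) ⇒ C₀ = x + x²/Ka
C₀ = 1.35 × 10^-3 + (1.35 × 10^-3)²/(1.7 × 10^-5) = 1.09 × 10^-1 M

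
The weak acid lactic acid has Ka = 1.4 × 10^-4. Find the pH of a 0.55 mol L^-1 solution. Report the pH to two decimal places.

CH3CH(OH)COOH ⇌ CH3CH(OH)COO- + H+
Ka = x²/(0.55 − x) = 1.4 × 10^-4
Assume x ≪ 0.55: x ≈ √(1.4 × 10^-4 × 0.55) = 8.77 × 10^-3 M
pH = −log[H+] = −log(8.77 × 10^-3) = 2.06

pH = 2.06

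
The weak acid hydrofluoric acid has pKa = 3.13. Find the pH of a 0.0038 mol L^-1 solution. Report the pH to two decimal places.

pH = 2.87

HF ⇌ F- + H+
Ka = 10^(−3.13) = 7.41 × 10^-4
From the ICE table, Ka = x²/(0.0038 − x) = 7.41 × 10^-4.
The 5% rule fails; solving x² + Ka·x − Ka·C₀ = 0 exactly:
x = [−0.000741 + √(0.000741² + 1.13e-05)]/2 = 1.35 × 10^-3 M
pH = −log(1.35 × 10^-3) = 2.87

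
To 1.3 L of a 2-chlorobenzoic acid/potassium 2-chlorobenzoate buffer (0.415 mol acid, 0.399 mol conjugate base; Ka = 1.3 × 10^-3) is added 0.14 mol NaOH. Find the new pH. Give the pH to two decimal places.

OH- converts ClC6H4COOH to ClC6H4COO-: ClC6H4COOH → 0.275 mol, ClC6H4COO- → 0.539 mol.
pKa = −log(1.3 × 10^-3) = 2.886
Henderson–Hasselbalch with mole ratio 0.539/0.275: pH = 2.886 + (+0.292)

pH = 3.18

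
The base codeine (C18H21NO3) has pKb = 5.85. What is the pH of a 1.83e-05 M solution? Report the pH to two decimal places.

C18H21NO3 + H2O ⇌ C18H22NO3+ + OH-
Kb = 10^(−5.85) = 1.41 × 10^-6
From the ICE table, Kb = x²/(1.83e-05 − x) = 1.41 × 10^-6.
x is not negligible relative to C₀; solve x² + 1.41e-06·x − 2.58e-11 = 0.
x = [−1.41e-06 + √(1.41e-06² + 1.03e-10)]/2 = 4.42 × 10^-6 M
pOH = 5.35, so pH = 14.00 − pOH = 8.65

pH = 8.65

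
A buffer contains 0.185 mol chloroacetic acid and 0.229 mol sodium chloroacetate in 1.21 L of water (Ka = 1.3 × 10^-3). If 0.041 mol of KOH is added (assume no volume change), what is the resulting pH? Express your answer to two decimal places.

After neutralization: n(ClCH2COOH) = 0.144 mol, n(ClCH2COO-) = 0.27 mol.
pKa = −log(1.3 × 10^-3) = 2.886
Henderson–Hasselbalch with mole ratio 0.27/0.144: pH = 2.886 + (+0.273)

pH = 3.16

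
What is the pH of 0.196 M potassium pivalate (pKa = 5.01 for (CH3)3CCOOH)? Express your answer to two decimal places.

pH = 9.15

(CH3)3CCOO- is the conjugate base of the weak acid (CH3)3CCOOH.
Ka = 10^(−5.01) = 9.77 × 10^-6
Kb = Kw/Ka = 1.0×10^-14 / 9.77 × 10^-6 = 1.02 × 10^-9
Kb = x²/(0.196 − x) = 1.02 × 10^-9
Neglecting x in the denominator: x = √(1.02 × 10^-9 × 0.196) = 1.41 × 10^-5 M
pOH = −log(1.41 × 10^-5) = 4.85; pH = 14.00 − 4.85 = 9.15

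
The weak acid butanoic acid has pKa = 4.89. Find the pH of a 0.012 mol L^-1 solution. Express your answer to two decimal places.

CH3(CH2)2COOH ⇌ CH3(CH2)2COO- + H+
Ka = 10^(−4.89) = 1.29 × 10^-5
From the ICE table, Ka = [H+]²/(0.012 − [H+]) = 1.29 × 10^-5.
Since Ka ≪ C₀, [H+] ≈ √(Ka·C₀) = 3.93 × 10^-4 M.
([H+]/C₀ = 3.3% < 5%, so the approximation holds.)
pH = −log(3.93 × 10^-4) = 3.41

pH = 3.41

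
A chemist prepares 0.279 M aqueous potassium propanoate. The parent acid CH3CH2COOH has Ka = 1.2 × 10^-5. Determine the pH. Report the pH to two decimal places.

pH = 9.18

CH3CH2COO- is the conjugate base of the weak acid CH3CH2COOH.
Kb = Kw/Ka = 1.0×10^-14 / 1.2 × 10^-5 = 8.33 × 10^-10
From the ICE table, Kb = [OH-]²/(0.279 − [OH-]) = 8.33 × 10^-10.
Neglecting [OH-] in the denominator: [OH-] = √(8.33 × 10^-10 × 0.279) = 1.52 × 10^-5 M
([OH-]/C₀ = 0.0055% < 5%, so the approximation holds.)
pOH = 4.82, so pH = 14.00 − pOH = 9.18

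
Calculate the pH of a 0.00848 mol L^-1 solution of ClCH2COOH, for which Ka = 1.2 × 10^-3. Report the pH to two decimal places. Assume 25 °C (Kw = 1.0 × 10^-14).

pH = 2.58

ClCH2COOH ⇌ ClCH2COO- + H+
Ka = [H+]²/(0.00848 − [H+]) = 1.2 × 10^-3
The 5% rule fails; solving [H+]² + Ka·[H+] − Ka·C₀ = 0 exactly:
[H+] = (−Ka + √(Ka² + 4·Ka·C₀))/2 = 2.65 × 10^-3 M
pH = −log[H+] = −log(2.65 × 10^-3) = 2.58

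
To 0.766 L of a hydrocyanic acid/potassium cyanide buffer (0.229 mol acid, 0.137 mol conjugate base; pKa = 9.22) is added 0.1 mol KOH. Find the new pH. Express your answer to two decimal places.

After neutralization: n(HCN) = 0.129 mol, n(CN-) = 0.237 mol.
Henderson–Hasselbalch with mole ratio 0.237/0.129: pH = 9.22 + (+0.264)

pH = 9.48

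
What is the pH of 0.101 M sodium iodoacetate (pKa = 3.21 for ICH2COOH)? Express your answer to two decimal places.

pH = 8.11

ICH2COO- is the conjugate base of the weak acid ICH2COOH.
Ka = 10^(−3.21) = 6.17 × 10^-4
Kb = Kw/Ka = 1.0×10^-14 / 6.17 × 10^-4 = 1.62 × 10^-11
From the ICE table, Kb = [OH-]²/(0.101 − [OH-]) = 1.62 × 10^-11.
Neglecting [OH-] in the denominator: [OH-] = √(1.62 × 10^-11 × 0.101) = 1.28 × 10^-6 M
Check: 0.0013% ionized — well under 5%, approximation valid.
pOH = 5.89, so pH = 14.00 − pOH = 8.11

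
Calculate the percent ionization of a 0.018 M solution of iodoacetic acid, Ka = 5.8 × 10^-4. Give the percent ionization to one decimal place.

ICH2COOH ⇌ ICH2COO- + H+; let x = [H+] at equilibrium.
Solve x² + 0.00058x − 1.04e-05 = 0 → x = 2.95 × 10^-3 M
Fraction ionized = 2.95 × 10^-3 / 0.018 = 0.1639 → 16.4%

16.4%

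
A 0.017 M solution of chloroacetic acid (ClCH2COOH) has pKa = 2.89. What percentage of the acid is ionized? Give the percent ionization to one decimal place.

ClCH2COOH ⇌ ClCH2COO- + H+; let x = [H+] at equilibrium.
Ka = 10^(−2.89) = 1.29 × 10^-3
Solve x² + 0.00129x − 2.19e-05 = 0 → x = 4.08 × 10^-3 M
Fraction ionized = 4.08 × 10^-3 / 0.017 = 0.2400 → 24.0%

24.0%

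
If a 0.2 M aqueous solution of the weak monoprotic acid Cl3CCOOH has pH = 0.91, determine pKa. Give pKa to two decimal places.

[H+] = 10^(-0.91) = 1.23 × 10^-1 M
At equilibrium [HA] = 0.2 − 1.23 × 10^-1 = 7.70 × 10^-2 M
Ka = [H+][A-]/[HA] = (1.23 × 10^-1)² / 7.70 × 10^-2 = 1.96 × 10^-1
pKa = -log(1.96 × 10^-1) = 0.71

pKa = 0.71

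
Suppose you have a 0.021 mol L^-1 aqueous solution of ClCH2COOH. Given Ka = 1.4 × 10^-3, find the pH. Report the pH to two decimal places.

pH = 2.32

ClCH2COOH ⇌ ClCH2COO- + H+
Ka = [H+]²/(0.021 − [H+]) = 1.4 × 10^-3
[H+] is not negligible relative to C₀; solve [H+]² + 0.0014·[H+] − 2.94e-05 = 0.
[H+] = [−0.0014 + √(0.0014² + 0.000118)]/2 = 4.77 × 10^-3 M
pH = −log[H+] = −log(4.77 × 10^-3) = 2.32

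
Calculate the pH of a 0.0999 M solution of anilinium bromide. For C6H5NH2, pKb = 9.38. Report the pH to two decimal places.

C6H5NH3+ is the conjugate acid of the weak base C6H5NH2.
Kb = 10^(−9.38) = 4.17 × 10^-10
Ka = Kw/Kb = 1.0×10^-14 / 4.17 × 10^-10 = 2.40 × 10^-5
Ka = [H+]²/(0.0999 − [H+]) = 2.40 × 10^-5
Assume [H+] ≪ 0.0999: [H+] ≈ √(2.40 × 10^-5 × 0.0999) = 1.55 × 10^-3 M
([H+]/C₀ = 1.5% < 5%, so the approximation holds.)
pH = −log[H+] = −log(1.55 × 10^-3) = 2.81

pH = 2.81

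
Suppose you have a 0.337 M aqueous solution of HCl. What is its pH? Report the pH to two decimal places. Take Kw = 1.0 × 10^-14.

pH = 0.47

HCl is a strong acid and dissociates completely, so [H+] = 0.337 M.
pH = -log(0.337) = 0.47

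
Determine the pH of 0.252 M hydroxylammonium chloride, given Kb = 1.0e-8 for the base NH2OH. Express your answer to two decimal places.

NH3OH+ is the conjugate acid of the weak base NH2OH.
Ka = Kw/Kb = 1.0×10^-14 / 1.0 × 10^-8 = 1.00 × 10^-6
Let x = [H+] at equilibrium. Ka = x²/(0.252 − x).
Since Ka ≪ C₀, x ≈ √(Ka·C₀) = 5.02 × 10^-4 M.
pH = −log[H+] = −log(5.02 × 10^-4) = 3.30

pH = 3.30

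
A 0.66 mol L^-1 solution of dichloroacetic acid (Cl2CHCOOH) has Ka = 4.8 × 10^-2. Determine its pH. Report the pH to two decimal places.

Cl2CHCOOH ⇌ Cl2CHCOO- + H+
From the ICE table, Ka = [H+]²/(0.66 − [H+]) = 4.8 × 10^-2.
The 5% rule fails; solving [H+]² + Ka·[H+] − Ka·C₀ = 0 exactly:
[H+] = [−0.048 + √(0.048² + 0.127)]/2 = 1.56 × 10^-1 M
pH = −log[H+] = −log(1.56 × 10^-1) = 0.81

pH = 0.81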